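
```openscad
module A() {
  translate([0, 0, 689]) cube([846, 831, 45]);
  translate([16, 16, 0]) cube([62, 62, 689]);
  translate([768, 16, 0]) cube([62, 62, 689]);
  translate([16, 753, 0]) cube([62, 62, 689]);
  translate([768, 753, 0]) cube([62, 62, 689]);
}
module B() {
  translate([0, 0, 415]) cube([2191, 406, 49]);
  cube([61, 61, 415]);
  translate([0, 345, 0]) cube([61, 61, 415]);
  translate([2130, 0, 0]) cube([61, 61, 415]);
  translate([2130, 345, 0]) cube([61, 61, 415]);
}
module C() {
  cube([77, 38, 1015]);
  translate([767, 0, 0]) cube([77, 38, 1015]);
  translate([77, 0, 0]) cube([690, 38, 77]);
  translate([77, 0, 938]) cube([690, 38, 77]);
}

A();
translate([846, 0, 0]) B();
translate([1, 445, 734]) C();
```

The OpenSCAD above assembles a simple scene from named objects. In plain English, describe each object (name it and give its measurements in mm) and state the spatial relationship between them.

A is a table: top 846 mm (x) × 831 mm (y), 45 mm thick, upper face at z = 734 mm, on four 62×62 mm square legs, each inset 16 mm from the nearest pair of top edges, running from z = 0 to the bottom of the top.

B is a long wooden bench with a 2191 mm (x) × 406 mm (y) seat, 49 mm thick, its top surface 464 mm above the floor. Four 61 mm square legs at the seat corners, flush with the edges, run from z = 0 to the seat underside.

C is a rectangular picture frame lying in the x–z plane (depth along y). The opening is 690 mm wide (x) by 861 mm tall (z), surrounded by a border 77 mm wide on all four sides. The frame is 38 mm deep and is made of two full-height vertical stiles with two horizontal rails fitted between them.

The bench is against the table's +x side, with their −y faces flush. The picture frame is on top of the table.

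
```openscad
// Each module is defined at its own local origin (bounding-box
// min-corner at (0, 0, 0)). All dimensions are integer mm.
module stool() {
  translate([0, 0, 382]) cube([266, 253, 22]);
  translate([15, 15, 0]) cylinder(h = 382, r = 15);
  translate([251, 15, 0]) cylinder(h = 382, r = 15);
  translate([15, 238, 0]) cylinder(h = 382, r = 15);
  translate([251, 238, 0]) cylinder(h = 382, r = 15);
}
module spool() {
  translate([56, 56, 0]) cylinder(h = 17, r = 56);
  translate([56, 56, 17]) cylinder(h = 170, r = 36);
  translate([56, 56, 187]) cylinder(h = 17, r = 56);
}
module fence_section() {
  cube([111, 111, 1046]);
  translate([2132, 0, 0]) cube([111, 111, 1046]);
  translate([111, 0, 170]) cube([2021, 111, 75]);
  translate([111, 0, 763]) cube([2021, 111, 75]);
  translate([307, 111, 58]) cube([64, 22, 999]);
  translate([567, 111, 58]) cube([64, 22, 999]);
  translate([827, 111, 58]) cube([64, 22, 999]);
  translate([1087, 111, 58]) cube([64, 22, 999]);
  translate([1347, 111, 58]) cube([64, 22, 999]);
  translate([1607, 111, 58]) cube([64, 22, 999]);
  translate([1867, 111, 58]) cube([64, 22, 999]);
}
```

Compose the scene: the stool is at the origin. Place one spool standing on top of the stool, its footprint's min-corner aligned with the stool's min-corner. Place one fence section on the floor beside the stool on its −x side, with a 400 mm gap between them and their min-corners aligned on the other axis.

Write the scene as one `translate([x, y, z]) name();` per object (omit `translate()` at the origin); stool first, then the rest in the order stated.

stool();
translate([0, 0, 404]) spool();
translate([-2643, 0, 0]) fence_section();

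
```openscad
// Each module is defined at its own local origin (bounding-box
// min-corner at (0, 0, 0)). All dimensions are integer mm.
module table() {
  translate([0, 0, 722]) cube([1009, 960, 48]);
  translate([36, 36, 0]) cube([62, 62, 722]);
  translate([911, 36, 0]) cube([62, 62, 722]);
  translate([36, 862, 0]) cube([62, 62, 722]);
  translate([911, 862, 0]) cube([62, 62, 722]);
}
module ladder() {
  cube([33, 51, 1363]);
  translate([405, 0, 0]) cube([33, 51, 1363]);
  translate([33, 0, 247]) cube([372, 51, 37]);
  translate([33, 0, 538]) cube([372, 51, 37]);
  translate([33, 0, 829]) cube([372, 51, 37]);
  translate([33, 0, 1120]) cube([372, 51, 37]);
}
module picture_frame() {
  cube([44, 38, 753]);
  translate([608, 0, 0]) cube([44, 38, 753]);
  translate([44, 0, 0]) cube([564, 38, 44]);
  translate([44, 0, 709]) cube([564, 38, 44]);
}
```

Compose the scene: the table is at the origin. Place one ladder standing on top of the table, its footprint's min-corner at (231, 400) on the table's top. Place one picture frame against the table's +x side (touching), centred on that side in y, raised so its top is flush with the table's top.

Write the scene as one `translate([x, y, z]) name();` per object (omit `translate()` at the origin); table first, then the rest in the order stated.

table();
translate([231, 400, 770]) ladder();
translate([1009, 461, 17]) picture_frame();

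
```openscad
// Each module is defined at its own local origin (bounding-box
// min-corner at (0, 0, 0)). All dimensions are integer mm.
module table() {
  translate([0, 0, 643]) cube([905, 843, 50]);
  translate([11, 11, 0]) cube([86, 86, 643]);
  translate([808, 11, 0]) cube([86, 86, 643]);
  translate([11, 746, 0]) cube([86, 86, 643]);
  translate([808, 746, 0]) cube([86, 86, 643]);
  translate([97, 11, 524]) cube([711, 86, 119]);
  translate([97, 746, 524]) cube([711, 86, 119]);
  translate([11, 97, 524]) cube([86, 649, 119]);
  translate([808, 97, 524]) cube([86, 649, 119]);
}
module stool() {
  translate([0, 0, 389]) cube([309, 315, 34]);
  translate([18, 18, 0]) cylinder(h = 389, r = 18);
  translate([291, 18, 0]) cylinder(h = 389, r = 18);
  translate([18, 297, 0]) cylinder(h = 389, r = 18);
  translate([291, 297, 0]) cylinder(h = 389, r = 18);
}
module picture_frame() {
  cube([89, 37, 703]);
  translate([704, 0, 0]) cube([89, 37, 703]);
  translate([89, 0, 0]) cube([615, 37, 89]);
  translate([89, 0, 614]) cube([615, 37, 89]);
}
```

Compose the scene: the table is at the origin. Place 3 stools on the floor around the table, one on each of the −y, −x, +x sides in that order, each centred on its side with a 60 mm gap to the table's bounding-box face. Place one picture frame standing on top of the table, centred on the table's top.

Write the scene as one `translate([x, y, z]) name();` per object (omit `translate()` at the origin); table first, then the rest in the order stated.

table();
translate([298, -375, 0]) stool();
translate([-369, 264, 0]) stool();
translate([965, 264, 0]) stool();
translate([56, 403, 693]) picture_frame();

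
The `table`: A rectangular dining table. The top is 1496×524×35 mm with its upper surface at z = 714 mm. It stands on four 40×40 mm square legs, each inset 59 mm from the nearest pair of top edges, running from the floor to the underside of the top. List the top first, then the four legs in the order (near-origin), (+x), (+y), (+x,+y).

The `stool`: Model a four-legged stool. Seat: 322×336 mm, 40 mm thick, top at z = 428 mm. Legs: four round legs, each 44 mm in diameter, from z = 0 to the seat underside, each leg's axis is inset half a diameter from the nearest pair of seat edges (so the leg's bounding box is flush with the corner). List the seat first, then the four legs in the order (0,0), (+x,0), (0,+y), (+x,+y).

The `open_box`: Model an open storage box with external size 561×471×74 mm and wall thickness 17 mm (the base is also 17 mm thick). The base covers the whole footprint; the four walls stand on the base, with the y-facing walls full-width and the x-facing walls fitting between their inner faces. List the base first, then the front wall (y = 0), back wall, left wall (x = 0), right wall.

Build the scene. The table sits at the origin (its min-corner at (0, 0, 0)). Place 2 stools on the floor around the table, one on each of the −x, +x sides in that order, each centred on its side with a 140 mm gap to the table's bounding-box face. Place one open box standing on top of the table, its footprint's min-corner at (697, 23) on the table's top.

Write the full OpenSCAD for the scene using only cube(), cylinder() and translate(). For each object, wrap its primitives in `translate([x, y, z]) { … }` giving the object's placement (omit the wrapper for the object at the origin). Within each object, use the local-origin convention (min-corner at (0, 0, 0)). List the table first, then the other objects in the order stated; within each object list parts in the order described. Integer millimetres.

translate([0, 0, 679]) cube([1496, 524, 35]);
translate([59, 59, 0]) cube([40, 40, 679]);
translate([1397, 59, 0]) cube([40, 40, 679]);
translate([59, 425, 0]) cube([40, 40, 679]);
translate([1397, 425, 0]) cube([40, 40, 679]);
translate([-462, 94, 0]) {
  translate([0, 0, 388]) cube([322, 336, 40]);
  translate([22, 22, 0]) cylinder(h = 388, r = 22);
  translate([300, 22, 0]) cylinder(h = 388, r = 22);
  translate([22, 314, 0]) cylinder(h = 388, r = 22);
  translate([300, 314, 0]) cylinder(h = 388, r = 22);
}
translate([1636, 94, 0]) {
  translate([0, 0, 388]) cube([322, 336, 40]);
  translate([22, 22, 0]) cylinder(h = 388, r = 22);
  translate([300, 22, 0]) cylinder(h = 388, r = 22);
  translate([22, 314, 0]) cylinder(h = 388, r = 22);
  translate([300, 314, 0]) cylinder(h = 388, r = 22);
}
translate([697, 23, 714]) {
  cube([561, 471, 17]);
  translate([0, 0, 17]) cube([561, 17, 57]);
  translate([0, 454, 17]) cube([561, 17, 57]);
  translate([0, 17, 17]) cube([17, 437, 57]);
  translate([544, 17, 17]) cube([17, 437, 57]);
}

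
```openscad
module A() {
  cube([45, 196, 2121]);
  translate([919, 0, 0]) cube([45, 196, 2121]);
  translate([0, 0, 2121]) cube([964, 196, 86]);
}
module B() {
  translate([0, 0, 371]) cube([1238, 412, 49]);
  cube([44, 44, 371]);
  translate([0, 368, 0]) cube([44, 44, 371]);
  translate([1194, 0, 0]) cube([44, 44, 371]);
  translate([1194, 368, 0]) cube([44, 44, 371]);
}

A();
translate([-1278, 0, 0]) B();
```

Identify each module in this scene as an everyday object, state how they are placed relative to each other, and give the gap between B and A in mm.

A is a door frame. B is a bench. The bench is on the floor beside the door frame on its −x side. The gap between the bench and the door frame is 40 mm.

The bench's nearest face is 40 mm from the door frame's −x face.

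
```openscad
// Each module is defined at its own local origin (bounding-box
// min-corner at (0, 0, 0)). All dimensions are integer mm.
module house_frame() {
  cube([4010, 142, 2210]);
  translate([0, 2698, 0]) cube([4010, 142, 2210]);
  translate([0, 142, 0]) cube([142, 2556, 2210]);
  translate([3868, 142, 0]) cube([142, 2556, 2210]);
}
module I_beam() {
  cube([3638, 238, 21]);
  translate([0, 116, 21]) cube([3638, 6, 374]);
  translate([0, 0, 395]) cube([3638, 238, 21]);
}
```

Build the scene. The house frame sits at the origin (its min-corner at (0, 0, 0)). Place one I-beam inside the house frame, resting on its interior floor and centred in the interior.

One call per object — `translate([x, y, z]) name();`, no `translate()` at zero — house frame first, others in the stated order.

house_frame();
translate([186, 1301, 0]) I_beam();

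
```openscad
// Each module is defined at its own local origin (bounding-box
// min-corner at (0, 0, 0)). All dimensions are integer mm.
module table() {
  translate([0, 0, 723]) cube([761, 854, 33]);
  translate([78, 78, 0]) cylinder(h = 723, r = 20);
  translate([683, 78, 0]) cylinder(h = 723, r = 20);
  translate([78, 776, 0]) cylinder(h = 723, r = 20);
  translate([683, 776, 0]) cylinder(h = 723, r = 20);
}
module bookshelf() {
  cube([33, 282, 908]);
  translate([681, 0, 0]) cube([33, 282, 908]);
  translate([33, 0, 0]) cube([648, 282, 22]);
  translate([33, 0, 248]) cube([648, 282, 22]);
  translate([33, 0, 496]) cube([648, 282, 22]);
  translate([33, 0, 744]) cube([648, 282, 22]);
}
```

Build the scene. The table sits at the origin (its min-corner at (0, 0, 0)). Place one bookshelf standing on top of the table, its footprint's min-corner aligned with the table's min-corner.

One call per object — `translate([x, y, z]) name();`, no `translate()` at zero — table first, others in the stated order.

table();
translate([0, 0, 756]) bookshelf();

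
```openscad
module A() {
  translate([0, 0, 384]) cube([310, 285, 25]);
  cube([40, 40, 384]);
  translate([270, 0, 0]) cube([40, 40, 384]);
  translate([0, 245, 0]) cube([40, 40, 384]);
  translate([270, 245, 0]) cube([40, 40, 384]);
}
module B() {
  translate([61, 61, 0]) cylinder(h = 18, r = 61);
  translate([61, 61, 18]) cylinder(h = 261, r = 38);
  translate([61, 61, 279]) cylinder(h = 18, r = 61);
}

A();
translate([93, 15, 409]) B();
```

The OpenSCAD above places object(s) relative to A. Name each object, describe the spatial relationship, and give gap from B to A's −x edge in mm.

The spool's min-x is at 93; the stool's min-x is 0; gap = 93 mm.

A is a stool. B is a spool. The spool is on top of the stool. The gap from the spool to the stool's −x edge is 93 mm.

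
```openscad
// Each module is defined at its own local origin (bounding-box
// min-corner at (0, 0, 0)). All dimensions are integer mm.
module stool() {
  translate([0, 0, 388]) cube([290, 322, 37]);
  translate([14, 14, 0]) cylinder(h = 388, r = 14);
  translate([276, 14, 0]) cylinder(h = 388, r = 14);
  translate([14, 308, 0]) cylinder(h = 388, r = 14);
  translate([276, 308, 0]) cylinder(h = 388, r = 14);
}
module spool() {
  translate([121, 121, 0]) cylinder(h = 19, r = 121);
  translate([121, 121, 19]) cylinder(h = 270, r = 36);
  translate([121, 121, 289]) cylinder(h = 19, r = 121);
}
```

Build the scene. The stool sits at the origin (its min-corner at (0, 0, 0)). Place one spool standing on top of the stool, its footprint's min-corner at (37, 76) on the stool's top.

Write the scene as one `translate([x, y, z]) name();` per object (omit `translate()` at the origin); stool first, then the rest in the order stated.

stool();
translate([37, 76, 425]) spool();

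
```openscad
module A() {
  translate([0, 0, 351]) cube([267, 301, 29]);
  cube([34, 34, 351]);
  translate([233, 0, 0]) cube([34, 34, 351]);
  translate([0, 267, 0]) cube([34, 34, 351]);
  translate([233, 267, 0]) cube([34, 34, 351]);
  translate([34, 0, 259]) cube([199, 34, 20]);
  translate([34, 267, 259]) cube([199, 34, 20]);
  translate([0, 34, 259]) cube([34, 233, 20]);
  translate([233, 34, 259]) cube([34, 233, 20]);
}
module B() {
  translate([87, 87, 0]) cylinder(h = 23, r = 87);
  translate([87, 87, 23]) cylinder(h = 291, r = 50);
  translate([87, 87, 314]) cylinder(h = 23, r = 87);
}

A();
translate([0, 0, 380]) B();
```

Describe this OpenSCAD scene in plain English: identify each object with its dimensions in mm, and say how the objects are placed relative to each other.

A is a four-legged stool. The seat is a 267×301×29 mm slab whose top surface is at z = 380 mm; four square legs, each 34×34 mm in cross-section, run from the floor (z = 0) to the underside of the seat, each flush with a corner of the seat. Four stretchers, 34 mm wide and 20 mm tall, connect adjacent legs with their undersides at z = 259 mm, each running between the inner faces of the legs it joins and aligned with the legs' outer faces on the other axis.

B is a spool: two coaxial disc flanges of radius 87 mm and thickness 23 mm, joined by a core cylinder of radius 50 mm and height 291 mm. The lower flange rests on z = 0 and the three cylinders share a vertical axis.

The spool is on top of the stool.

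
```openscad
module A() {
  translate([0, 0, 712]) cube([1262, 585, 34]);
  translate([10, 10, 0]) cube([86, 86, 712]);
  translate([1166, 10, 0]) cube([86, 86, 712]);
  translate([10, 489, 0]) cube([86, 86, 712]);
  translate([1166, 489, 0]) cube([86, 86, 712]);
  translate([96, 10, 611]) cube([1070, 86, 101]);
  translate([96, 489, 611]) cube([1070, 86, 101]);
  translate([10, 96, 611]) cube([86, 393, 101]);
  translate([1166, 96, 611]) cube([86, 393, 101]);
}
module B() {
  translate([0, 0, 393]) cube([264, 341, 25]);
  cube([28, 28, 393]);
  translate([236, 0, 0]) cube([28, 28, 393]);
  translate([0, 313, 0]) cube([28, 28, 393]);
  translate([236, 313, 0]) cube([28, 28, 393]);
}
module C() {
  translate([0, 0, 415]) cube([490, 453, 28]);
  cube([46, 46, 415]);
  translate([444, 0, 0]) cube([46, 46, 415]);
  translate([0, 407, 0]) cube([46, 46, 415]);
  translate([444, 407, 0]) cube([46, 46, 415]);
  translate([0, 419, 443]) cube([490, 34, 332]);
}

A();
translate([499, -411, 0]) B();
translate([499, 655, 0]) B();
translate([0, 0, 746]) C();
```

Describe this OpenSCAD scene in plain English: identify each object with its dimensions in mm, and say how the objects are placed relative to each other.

A is a table: top 1262 mm (x) × 585 mm (y), 34 mm thick, upper face at z = 746 mm, on four 86×86 mm square legs, each inset 10 mm from the nearest pair of top edges, running from z = 0 to the bottom of the top. Four apron rails, 86 mm thick and 101 mm tall, run between adjacent legs with their top edges flush with the underside of the top and their outer faces flush with the legs' outer faces.

B is a four-legged stool. The seat is 264×341 mm, 25 mm thick, top at z = 418 mm. It stands on four square legs, each 28×28 mm in cross-section, from z = 0 to the seat underside, each flush with a corner of the seat.

C is a chair. The seat is a 490×453×28 mm slab with its top at z = 443 mm, on four 46×46 mm corner legs (flush with the seat edges, standing on z = 0). A flat backrest 34 mm thick, 332 mm tall, spans the full seat width and rises from the seat top along its +y edge, rear face flush with the rear of the seat.

Two stools sit around the table at the −y, +y sides. The chair is on top of the table.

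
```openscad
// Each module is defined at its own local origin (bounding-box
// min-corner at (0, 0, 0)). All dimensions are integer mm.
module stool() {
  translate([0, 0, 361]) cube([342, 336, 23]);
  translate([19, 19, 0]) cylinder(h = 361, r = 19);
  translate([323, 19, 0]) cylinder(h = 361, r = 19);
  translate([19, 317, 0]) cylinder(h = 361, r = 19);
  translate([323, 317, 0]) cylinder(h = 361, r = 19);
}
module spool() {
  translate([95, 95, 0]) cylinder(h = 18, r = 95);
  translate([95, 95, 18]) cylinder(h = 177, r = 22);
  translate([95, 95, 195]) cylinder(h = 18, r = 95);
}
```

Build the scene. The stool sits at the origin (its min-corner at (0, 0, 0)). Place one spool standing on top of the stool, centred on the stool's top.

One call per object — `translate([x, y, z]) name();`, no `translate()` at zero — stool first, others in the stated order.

stool();
translate([76, 73, 384]) spool();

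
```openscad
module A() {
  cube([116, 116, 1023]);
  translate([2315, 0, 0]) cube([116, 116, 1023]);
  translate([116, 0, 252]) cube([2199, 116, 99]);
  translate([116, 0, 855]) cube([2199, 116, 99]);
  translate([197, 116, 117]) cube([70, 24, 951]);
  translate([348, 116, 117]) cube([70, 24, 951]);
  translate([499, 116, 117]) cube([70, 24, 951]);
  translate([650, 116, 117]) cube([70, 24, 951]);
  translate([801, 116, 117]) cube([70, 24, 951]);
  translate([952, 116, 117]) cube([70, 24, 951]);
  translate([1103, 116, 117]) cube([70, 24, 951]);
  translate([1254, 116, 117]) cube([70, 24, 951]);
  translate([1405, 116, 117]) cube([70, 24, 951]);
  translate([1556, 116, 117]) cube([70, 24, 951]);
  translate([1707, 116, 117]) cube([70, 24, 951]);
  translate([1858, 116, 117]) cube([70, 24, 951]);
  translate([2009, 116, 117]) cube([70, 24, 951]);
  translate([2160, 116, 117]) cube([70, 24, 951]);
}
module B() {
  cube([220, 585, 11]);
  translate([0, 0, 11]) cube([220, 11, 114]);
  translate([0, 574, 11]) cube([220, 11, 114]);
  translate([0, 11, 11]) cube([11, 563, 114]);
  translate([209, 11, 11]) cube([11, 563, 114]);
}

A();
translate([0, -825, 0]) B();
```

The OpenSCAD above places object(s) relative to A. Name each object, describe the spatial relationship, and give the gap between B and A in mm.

The open box's nearest face is 240 mm from the fence section's −y face.

A is a fence section. B is an open box. The open box is on the floor beside the fence section on its −y side. The gap between the open box and the fence section is 240 mm.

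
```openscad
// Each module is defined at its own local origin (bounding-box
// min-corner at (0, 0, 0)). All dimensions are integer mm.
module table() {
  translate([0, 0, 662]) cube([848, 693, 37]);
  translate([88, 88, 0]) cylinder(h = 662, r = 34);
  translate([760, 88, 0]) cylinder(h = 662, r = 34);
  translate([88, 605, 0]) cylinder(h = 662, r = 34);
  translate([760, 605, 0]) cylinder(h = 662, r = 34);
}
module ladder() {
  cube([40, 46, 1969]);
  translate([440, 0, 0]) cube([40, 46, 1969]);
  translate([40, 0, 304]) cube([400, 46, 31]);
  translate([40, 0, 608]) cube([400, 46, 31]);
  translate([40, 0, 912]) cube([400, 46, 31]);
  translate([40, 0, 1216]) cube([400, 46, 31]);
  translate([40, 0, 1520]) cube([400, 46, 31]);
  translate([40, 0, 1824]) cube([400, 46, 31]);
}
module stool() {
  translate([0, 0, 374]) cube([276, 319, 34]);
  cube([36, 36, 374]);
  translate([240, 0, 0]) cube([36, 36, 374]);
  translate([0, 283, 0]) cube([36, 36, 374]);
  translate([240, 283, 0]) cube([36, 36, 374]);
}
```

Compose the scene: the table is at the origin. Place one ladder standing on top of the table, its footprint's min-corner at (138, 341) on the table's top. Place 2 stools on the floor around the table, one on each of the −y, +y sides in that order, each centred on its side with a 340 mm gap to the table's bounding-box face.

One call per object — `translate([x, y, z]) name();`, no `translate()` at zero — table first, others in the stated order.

table();
translate([138, 341, 699]) ladder();
translate([286, -659, 0]) stool();
translate([286, 1033, 0]) stool();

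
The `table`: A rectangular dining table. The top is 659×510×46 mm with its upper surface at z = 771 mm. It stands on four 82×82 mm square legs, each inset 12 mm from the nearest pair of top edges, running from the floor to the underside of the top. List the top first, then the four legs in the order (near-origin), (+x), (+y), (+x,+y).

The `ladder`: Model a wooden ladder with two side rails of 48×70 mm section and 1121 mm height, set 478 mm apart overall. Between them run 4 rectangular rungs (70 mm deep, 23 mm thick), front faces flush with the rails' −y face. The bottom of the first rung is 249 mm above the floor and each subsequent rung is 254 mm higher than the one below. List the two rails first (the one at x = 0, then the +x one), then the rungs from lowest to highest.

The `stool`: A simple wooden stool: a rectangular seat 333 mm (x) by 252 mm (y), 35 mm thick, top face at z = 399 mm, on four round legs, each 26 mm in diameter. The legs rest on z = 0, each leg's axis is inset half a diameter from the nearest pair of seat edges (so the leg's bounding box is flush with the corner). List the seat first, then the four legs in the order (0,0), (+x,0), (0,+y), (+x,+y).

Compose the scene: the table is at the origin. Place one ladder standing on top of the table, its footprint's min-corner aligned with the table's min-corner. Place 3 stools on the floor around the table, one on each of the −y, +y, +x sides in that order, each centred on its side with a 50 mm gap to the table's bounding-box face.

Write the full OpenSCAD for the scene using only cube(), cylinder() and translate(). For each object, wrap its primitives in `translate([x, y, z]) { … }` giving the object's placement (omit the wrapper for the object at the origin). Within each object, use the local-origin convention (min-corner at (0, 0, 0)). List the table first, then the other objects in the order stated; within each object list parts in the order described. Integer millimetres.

translate([0, 0, 725]) cube([659, 510, 46]);
translate([12, 12, 0]) cube([82, 82, 725]);
translate([565, 12, 0]) cube([82, 82, 725]);
translate([12, 416, 0]) cube([82, 82, 725]);
translate([565, 416, 0]) cube([82, 82, 725]);
translate([0, 0, 771]) {
  cube([48, 70, 1121]);
  translate([430, 0, 0]) cube([48, 70, 1121]);
  translate([48, 0, 249]) cube([382, 70, 23]);
  translate([48, 0, 503]) cube([382, 70, 23]);
  translate([48, 0, 757]) cube([382, 70, 23]);
  translate([48, 0, 1011]) cube([382, 70, 23]);
}
translate([163, -302, 0]) {
  translate([0, 0, 364]) cube([333, 252, 35]);
  translate([13, 13, 0]) cylinder(h = 364, r = 13);
  translate([320, 13, 0]) cylinder(h = 364, r = 13);
  translate([13, 239, 0]) cylinder(h = 364, r = 13);
  translate([320, 239, 0]) cylinder(h = 364, r = 13);
}
translate([163, 560, 0]) {
  translate([0, 0, 364]) cube([333, 252, 35]);
  translate([13, 13, 0]) cylinder(h = 364, r = 13);
  translate([320, 13, 0]) cylinder(h = 364, r = 13);
  translate([13, 239, 0]) cylinder(h = 364, r = 13);
  translate([320, 239, 0]) cylinder(h = 364, r = 13);
}
translate([709, 129, 0]) {
  translate([0, 0, 364]) cube([333, 252, 35]);
  translate([13, 13, 0]) cylinder(h = 364, r = 13);
  translate([320, 13, 0]) cylinder(h = 364, r = 13);
  translate([13, 239, 0]) cylinder(h = 364, r = 13);
  translate([320, 239, 0]) cylinder(h = 364, r = 13);
}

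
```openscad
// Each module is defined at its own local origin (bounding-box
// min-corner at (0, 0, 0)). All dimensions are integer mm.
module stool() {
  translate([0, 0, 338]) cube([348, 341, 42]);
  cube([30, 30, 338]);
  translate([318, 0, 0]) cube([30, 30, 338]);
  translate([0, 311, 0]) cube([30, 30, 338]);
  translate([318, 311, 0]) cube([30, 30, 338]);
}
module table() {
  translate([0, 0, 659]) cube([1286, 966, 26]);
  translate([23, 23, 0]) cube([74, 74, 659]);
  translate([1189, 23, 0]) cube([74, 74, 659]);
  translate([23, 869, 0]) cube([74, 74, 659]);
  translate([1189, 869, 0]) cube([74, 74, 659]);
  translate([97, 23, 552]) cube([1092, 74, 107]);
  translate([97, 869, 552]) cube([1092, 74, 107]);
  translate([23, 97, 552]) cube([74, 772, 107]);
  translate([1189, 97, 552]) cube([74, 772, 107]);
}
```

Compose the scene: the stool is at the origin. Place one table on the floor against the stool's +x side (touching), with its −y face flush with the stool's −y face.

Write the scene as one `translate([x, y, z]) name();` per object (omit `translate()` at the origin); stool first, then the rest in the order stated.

stool();
translate([348, 0, 0]) table();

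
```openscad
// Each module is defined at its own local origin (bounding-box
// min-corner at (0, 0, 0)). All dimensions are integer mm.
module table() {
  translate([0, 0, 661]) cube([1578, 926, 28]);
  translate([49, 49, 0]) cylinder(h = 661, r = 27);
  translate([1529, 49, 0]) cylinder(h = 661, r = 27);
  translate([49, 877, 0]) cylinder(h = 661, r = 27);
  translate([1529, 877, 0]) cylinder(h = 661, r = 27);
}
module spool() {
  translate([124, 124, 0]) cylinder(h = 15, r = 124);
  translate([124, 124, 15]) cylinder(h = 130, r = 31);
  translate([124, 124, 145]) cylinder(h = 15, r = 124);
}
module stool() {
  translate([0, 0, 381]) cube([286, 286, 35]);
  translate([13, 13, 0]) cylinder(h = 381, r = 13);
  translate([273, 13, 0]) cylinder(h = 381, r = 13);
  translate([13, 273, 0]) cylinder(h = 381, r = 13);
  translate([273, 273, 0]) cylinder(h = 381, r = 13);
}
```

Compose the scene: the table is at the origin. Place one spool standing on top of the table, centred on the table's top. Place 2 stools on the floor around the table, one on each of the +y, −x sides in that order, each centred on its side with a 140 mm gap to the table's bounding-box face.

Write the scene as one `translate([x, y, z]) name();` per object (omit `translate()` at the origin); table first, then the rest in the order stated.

table();
translate([665, 339, 689]) spool();
translate([646, 1066, 0]) stool();
translate([-426, 320, 0]) stool();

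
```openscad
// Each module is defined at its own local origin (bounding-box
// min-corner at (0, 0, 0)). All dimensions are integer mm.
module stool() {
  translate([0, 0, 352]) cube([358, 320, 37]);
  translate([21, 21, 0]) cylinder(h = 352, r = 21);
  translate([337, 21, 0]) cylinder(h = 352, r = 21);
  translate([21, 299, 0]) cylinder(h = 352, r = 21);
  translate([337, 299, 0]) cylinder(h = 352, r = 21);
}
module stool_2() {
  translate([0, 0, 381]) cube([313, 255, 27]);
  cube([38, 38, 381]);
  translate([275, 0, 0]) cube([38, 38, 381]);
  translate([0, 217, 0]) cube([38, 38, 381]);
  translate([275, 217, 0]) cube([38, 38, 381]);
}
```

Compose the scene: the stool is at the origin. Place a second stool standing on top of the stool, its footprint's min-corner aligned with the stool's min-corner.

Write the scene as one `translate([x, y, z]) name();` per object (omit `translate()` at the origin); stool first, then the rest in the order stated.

stool();
translate([0, 0, 389]) stool_2();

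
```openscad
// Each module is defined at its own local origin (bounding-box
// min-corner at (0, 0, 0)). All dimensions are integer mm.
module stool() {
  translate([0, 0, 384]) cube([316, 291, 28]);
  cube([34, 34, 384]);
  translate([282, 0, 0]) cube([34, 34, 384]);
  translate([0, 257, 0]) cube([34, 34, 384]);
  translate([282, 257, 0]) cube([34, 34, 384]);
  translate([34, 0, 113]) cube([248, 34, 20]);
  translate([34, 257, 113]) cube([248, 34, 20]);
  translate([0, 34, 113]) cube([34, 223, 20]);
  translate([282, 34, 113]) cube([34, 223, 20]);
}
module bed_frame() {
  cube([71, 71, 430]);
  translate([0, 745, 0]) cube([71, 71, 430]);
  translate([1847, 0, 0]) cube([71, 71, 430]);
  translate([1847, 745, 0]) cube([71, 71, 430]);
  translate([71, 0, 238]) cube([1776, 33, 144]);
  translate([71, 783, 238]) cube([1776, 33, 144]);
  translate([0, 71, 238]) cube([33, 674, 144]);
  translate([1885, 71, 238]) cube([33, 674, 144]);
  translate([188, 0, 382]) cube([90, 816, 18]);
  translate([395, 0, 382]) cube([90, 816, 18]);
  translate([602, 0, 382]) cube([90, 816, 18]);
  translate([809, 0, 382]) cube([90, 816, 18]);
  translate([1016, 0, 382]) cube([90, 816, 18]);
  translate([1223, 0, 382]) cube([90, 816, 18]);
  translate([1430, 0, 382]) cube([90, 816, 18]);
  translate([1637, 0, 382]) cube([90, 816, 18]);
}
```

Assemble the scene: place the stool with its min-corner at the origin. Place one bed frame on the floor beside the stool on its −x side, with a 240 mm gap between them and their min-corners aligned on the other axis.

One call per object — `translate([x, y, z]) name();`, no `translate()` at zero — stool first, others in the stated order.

stool();
translate([-2158, 0, 0]) bed_frame();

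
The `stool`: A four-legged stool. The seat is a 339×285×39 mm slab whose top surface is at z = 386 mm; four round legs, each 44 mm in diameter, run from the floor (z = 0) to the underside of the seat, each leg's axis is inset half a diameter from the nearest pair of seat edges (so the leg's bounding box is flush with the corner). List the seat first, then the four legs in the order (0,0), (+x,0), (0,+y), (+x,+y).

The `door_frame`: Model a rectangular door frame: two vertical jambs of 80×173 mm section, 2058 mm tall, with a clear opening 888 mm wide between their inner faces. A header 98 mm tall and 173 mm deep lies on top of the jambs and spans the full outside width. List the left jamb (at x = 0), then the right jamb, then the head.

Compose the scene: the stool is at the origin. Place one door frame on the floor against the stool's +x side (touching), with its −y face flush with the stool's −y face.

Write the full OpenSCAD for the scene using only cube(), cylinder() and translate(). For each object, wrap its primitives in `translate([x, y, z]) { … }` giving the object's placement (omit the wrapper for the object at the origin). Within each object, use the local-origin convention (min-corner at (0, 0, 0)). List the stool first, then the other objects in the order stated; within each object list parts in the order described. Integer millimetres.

translate([0, 0, 347]) cube([339, 285, 39]);
translate([22, 22, 0]) cylinder(h = 347, r = 22);
translate([317, 22, 0]) cylinder(h = 347, r = 22);
translate([22, 263, 0]) cylinder(h = 347, r = 22);
translate([317, 263, 0]) cylinder(h = 347, r = 22);
translate([339, 0, 0]) {
  cube([80, 173, 2058]);
  translate([968, 0, 0]) cube([80, 173, 2058]);
  translate([0, 0, 2058]) cube([1048, 173, 98]);
}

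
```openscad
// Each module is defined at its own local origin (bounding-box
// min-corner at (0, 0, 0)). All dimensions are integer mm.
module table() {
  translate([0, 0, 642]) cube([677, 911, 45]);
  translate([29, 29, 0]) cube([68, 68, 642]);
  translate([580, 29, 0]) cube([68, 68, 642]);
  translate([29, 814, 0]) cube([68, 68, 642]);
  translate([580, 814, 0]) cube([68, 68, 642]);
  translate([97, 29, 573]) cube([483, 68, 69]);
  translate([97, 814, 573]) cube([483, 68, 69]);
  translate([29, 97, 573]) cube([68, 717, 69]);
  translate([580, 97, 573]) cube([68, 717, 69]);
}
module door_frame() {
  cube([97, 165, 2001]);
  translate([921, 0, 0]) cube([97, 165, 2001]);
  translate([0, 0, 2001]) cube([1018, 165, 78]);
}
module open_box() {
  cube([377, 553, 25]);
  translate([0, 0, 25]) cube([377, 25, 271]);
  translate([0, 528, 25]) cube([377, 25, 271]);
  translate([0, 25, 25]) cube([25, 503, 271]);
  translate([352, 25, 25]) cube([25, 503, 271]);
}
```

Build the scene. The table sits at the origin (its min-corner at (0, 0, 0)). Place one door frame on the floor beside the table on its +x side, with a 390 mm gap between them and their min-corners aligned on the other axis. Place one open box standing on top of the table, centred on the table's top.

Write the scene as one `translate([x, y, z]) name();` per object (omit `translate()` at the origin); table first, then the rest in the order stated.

table();
translate([1067, 0, 0]) door_frame();
translate([150, 179, 687]) open_box();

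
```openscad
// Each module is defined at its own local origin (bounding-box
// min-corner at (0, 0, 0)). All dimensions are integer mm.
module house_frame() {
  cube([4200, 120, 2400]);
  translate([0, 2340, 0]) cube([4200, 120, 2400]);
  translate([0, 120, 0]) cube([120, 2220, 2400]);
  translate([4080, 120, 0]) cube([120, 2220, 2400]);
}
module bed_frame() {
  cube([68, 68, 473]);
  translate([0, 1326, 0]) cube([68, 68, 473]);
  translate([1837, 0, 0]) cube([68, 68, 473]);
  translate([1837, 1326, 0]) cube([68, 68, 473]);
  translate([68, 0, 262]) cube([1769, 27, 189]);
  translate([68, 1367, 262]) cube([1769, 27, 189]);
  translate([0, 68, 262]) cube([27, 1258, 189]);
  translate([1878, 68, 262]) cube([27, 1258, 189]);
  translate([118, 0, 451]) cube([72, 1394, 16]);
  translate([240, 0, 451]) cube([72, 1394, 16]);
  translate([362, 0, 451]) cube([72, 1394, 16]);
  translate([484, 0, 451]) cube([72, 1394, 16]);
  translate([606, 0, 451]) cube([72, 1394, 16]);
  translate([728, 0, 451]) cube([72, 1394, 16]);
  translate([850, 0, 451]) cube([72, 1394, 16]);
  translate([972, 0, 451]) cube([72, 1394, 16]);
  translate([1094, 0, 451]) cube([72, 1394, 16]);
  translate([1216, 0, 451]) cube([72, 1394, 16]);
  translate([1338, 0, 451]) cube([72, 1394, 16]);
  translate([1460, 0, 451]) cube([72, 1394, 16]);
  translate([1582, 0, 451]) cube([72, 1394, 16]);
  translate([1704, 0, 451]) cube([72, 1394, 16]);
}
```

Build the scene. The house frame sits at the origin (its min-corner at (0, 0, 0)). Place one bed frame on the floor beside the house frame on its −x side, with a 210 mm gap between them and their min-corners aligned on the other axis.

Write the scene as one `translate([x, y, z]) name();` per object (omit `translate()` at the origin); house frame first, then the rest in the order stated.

house_frame();
translate([-2115, 0, 0]) bed_frame();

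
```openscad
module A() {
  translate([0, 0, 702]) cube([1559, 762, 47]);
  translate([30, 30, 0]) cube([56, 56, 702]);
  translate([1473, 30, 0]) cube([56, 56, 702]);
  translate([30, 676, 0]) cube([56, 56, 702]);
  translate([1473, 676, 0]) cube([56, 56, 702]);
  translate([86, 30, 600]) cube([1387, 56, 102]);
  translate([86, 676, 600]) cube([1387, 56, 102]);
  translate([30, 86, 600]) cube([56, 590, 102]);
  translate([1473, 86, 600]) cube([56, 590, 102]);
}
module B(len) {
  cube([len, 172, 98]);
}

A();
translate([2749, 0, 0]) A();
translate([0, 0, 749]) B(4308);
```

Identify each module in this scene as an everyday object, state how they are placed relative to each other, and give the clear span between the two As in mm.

Second table starts at x = 2749; first ends at x = 1559; clear span = 2749 − 1559 = 1190 mm.

A is a table. B is a beam. A beam spans the tops of two tables. The clear span between the two tables is 1190 mm.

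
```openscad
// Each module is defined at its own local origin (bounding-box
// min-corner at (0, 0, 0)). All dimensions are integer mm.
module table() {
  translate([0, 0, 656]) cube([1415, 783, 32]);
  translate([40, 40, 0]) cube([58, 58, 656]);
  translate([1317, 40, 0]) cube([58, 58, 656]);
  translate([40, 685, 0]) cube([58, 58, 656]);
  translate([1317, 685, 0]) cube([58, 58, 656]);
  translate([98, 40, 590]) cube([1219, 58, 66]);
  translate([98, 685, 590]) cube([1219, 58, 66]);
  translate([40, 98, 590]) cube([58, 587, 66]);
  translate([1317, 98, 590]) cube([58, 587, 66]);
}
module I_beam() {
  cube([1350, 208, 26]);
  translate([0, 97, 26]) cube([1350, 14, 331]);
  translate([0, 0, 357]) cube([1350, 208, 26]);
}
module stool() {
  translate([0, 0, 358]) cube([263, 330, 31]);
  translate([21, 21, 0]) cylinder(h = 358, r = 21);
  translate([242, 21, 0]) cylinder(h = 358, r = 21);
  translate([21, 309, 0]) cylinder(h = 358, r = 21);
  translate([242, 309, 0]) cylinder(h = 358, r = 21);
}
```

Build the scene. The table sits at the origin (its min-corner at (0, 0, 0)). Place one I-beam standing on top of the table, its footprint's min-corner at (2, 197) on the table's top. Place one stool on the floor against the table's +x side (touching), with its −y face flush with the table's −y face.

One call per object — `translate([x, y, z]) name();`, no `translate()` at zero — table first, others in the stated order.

table();
translate([2, 197, 688]) I_beam();
translate([1415, 0, 0]) stool();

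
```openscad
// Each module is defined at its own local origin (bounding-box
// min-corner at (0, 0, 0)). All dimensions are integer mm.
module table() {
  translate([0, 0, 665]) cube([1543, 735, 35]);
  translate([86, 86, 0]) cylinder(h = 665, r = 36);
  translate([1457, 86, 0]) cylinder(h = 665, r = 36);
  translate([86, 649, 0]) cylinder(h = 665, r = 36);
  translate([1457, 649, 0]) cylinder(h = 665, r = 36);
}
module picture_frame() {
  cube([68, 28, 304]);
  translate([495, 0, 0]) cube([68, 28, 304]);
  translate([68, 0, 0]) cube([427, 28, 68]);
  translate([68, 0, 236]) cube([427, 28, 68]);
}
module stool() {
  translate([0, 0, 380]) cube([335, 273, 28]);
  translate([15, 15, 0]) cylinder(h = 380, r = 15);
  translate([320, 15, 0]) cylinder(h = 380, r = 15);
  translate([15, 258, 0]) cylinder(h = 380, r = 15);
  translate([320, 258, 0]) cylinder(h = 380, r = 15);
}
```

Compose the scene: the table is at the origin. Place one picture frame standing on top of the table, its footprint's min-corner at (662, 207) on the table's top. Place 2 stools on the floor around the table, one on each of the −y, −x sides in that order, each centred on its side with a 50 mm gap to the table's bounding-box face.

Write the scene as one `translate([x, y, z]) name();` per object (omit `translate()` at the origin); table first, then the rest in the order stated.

table();
translate([662, 207, 700]) picture_frame();
translate([604, -323, 0]) stool();
translate([-385, 231, 0]) stool();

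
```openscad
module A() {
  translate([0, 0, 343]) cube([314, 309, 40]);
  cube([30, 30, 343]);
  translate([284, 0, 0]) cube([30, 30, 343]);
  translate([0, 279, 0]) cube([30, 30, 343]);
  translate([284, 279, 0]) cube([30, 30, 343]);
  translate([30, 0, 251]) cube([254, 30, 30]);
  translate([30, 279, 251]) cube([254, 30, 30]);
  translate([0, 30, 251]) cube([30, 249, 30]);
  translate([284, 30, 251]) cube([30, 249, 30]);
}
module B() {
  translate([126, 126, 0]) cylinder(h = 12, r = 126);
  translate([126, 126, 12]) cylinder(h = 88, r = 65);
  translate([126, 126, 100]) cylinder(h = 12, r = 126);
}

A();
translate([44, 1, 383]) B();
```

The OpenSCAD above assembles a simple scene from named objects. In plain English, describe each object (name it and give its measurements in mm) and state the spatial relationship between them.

A is a four-legged stool. The seat is 314×309 mm, 40 mm thick, top at z = 383 mm. It stands on four square legs, each 30×30 mm in cross-section, from z = 0 to the seat underside, each flush with a corner of the seat. Four stretchers, 30 mm wide and 30 mm tall, connect adjacent legs with their undersides at z = 251 mm, each running between the inner faces of the legs it joins and aligned with the legs' outer faces on the other axis.

B is a spool: two coaxial disc flanges of radius 126 mm and thickness 12 mm, joined by a core cylinder of radius 65 mm and height 88 mm. The lower flange rests on z = 0 and the three cylinders share a vertical axis.

The spool is on top of the stool.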